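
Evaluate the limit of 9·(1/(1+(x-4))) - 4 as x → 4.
Direct substitution at x = 4 gives 5.

Final answer: 5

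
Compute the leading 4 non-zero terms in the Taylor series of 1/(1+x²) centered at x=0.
-x^6 + x^4 - x^2 + 1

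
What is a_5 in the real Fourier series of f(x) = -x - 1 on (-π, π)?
a_5 = (1/π) ∫_{-π}^{π} f(x)·cos(5x) dx.
Evaluate the integral (use parity and integration by parts as needed): a_5 = 0.

Final answer: 0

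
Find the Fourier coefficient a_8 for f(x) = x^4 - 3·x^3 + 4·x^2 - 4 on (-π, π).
a_8 = (1/π) ∫_{-π}^{π} f(x)·cos(8x) dx.
Evaluate the integral (use parity and integration by parts as needed): a_8 = 61/256 + π^2/8.

Final answer: 61/256 + π^2/8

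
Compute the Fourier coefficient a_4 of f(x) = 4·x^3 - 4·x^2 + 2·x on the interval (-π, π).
a_4 = (1/π) ∫_{-π}^{π} f(x)·cos(4x) dx.
Evaluate the integral (use parity and integration by parts as needed): a_4 = -1.

Final answer: -1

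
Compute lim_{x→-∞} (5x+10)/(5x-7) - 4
Evaluate the dominant behaviour as x → -∞; each term tends to a finite value or vanishes.
Limit = -3.

Final answer: -3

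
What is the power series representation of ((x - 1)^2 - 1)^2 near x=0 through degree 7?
x^4 - 4·x^3 + 4·x^2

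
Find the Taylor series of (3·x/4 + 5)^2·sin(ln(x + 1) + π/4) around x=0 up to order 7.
2767·√(2)·x^7/8064 - 1055·√(2)·x^6/1152 + 7·√(2)·x^5/4 - 287·√(2)·x^4/96 + 467·√(2)·x^3/96 - 271·√(2)·x^2/32 + 65·√(2)·x/4 + 25·√(2)/2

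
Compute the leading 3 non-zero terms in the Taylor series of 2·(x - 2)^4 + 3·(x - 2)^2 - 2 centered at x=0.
51·x^2 - 76·x + 42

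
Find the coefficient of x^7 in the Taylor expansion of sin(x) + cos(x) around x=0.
Expand to order 7: sin(x) + cos(x) = -x^7/5040 - x^6/720 + x^5/120 + x^4/24 - x^3/6 - x^2/2 + x + 1 + O(x^8).
The coefficient of x^7 is -1/5040.

Final answer: -1/5040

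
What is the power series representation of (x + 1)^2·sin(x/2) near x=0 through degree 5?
-79·x^5/3840 - x^4/24 + 23·x^3/48 + x^2 + x/2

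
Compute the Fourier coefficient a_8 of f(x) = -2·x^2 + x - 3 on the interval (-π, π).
a_8 = (1/π) ∫_{-π}^{π} f(x)·cos(8x) dx.
Evaluate the integral (use parity and integration by parts as needed): a_8 = -1/8.

Final answer: -1/8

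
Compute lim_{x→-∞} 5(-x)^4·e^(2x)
This is a 0·∞ indeterminate form at x → -∞.
Rewrite the product as 5(-x)^4 / e^(-2x) (an ∞/∞ form) and apply L'Hôpital, or use the standard hierarchy e^(2|x|) ≫ |(-x)^4| as x → -∞.
The indeterminate product → 0, so the limit = 0.

Final answer: 0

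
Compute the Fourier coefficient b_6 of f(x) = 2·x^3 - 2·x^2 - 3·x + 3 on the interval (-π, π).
b_6 = (1/π) ∫_{-π}^{π} f(x)·sin(6x) dx.
Evaluate the integral (use parity and integration by parts as needed): b_6 = 10/9 - 2·π^2/3.

Final answer: 10/9 - 2·π^2/3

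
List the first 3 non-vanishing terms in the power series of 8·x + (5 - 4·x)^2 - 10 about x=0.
16·x^2 - 32·x + 15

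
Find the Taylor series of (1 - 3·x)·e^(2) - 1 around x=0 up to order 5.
-3·x·e^(2) - 1 + e^(2)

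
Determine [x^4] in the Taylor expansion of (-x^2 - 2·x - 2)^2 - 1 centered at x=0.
Expand to order 4: (-x^2 - 2·x - 2)^2 - 1 = x^4 + 4·x^3 + 8·x^2 + 8·x + 3 + O(x^5).
The coefficient of x^4 is 1.

Final answer: 1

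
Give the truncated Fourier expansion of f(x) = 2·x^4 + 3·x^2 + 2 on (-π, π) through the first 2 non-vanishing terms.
(84 - 16·π^2)·cos(x) + 2 + π^2 + 2·π^4/5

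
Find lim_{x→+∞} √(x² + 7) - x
This is an ∞ − ∞ indeterminate form.
Multiply and divide by the conjugate √(x²+7) + x; the x² terms cancel, leaving 7/(√(x²+7)+x) → 0.
Limit = 0.

Final answer: 0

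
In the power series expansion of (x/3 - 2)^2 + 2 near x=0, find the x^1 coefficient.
Expand to order 1: (x/3 - 2)^2 + 2 = 6 - 4·x/3 + O(x^2).
The coefficient of x^1 is -4/3.

Final answer: -4/3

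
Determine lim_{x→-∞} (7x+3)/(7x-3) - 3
Evaluate the dominant behaviour as x → -∞; each term tends to a finite value or vanishes.
Limit = -2.

Final answer: -2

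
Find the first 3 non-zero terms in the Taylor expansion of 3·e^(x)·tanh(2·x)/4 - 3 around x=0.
3·x^2/2 + 3·x/2 - 3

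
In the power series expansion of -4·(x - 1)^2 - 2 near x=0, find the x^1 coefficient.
Expand to order 1: -4·(x - 1)^2 - 2 = 8·x - 6 + O(x^2).
The coefficient of x^1 is 8.

Final answer: 8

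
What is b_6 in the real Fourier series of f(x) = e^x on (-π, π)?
b_6 = (1/π) ∫_{-π}^{π} f(x)·sin(6x) dx.
Evaluate the integral (use parity and integration by parts as needed): b_6 = (6 - 6·e^(2·π))·e^(-π)/(37·π).

Final answer: (6 - 6·e^(2·π))·e^(-π)/(37·π)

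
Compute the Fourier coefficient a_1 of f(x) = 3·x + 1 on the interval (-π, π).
a_1 = (1/π) ∫_{-π}^{π} f(x)·cos(1x) dx.
Evaluate the integral (use parity and integration by parts as needed): a_1 = 0.

Final answer: 0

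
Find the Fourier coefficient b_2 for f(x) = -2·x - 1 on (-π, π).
b_2 = (1/π) ∫_{-π}^{π} f(x)·sin(2x) dx.
Evaluate the integral (use parity and integration by parts as needed): b_2 = 2.

Final answer: 2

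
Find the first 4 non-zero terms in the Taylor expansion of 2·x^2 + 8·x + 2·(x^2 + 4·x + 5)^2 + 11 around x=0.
16·x^3 + 54·x^2 + 88·x + 61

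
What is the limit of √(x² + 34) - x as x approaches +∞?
This is an ∞ − ∞ indeterminate form.
Multiply and divide by the conjugate √(x²+34) + x; the x² terms cancel, leaving 34/(√(x²+34)+x) → 0.
Limit = 0.

Final answer: 0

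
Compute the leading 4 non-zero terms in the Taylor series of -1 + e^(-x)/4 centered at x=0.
-x^3/24 + x^2/8 - x/4 - 3/4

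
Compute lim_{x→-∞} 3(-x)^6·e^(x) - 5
The product is a 0·∞ indeterminate form at x → -∞.
Rewrite the product as 3(-x)^6 / e^(-x) (an ∞/∞ form) and apply L'Hôpital, or use the standard hierarchy e^(|x|) ≫ |(-x)^6| as x → -∞.
The indeterminate product → 0, so the limit = -5.

Final answer: -5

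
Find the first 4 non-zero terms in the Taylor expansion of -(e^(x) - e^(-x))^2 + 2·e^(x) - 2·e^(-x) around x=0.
-4·x^4/3 + 2·x^3/3 - 4·x^2 + 4·x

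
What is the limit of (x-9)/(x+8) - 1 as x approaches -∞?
Evaluate the dominant behaviour as x → -∞; each term tends to a finite value or vanishes.
Limit = 0.

Final answer: 0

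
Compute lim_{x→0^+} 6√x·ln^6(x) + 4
The product is a 0·∞ indeterminate form at x → 0⁺.
Rewrite the product as 6·ln^6(x) / x^(-1/2) and apply L'Hôpital, or use the standard hierarchy x^(-1/2) ≫ |ln x|^6 as x → 0⁺.
The indeterminate product → 0, so the limit = 4.

Final answer: 4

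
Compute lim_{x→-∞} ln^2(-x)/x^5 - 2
The quotient is an ∞/∞ indeterminate form as x → -∞.
Compare growth rates of the dominant terms (exponentials ≫ polynomials ≫ logarithms), or apply L'Hôpital's rule; the quotient → 0.
Adding the constant: 0 - 2 = -2. Limit = -2.

Final answer: -2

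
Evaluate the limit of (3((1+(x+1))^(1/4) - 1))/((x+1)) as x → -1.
Both numerator and denominator → 0 as x → -1; this is a 0/0 indeterminate form.
Expand each to leading order near x = -1: numerator ~ 3·(x + 1)/4, denominator ~ (x + 1).
The limit of the ratio is 3/4.

Final answer: 3/4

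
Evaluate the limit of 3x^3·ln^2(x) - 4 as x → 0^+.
The product is a 0·∞ indeterminate form at x → 0⁺.
Rewrite the product as 3·ln^2(x) / x^(-3) and apply L'Hôpital, or use the standard hierarchy x^(-3) ≫ |ln x|^2 as x → 0⁺.
The indeterminate product → 0, so the limit = -4.

Final answer: -4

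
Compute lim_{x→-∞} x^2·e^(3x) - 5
The product is a 0·∞ indeterminate form at x → -∞.
Rewrite the product as x^2 / e^(-3x) (an ∞/∞ form) and apply L'Hôpital, or use the standard hierarchy e^(3|x|) ≫ |x^2| as x → -∞.
The indeterminate product → 0, so the limit = -5.

Final answer: -5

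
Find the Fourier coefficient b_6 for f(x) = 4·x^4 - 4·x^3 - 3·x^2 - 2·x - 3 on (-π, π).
b_6 = (1/π) ∫_{-π}^{π} f(x)·sin(6x) dx.
Evaluate the integral (use parity and integration by parts as needed): b_6 = 4/9 + 4·π^2/3.

Final answer: 4/9 + 4·π^2/3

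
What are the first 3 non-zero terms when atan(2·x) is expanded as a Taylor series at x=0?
32·x^5/5 - 8·x^3/3 + 2·x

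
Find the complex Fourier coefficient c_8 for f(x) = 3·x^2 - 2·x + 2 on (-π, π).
Compute the real Fourier coefficients first: a_8 = 3/16, b_8 = 1/2.
Then c_8 = (a_8 − i·b_8)/2 = 3/32 - i/4.

Final answer: 3/32 - i/4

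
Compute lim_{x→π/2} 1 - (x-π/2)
Direct substitution at x = π/2 gives 1.

Final answer: 1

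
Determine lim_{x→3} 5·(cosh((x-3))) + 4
Direct substitution at x = 3 gives 9.

Final answer: 9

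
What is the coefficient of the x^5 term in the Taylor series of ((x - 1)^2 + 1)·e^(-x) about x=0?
Expand to order 5: ((x - 1)^2 + 1)·e^(-x) = -4·x^5/15 + 11·x^4/12 - 7·x^3/3 + 4·x^2 - 4·x + 2 + O(x^6).
The coefficient of x^5 is -4/15.

Final answer: -4/15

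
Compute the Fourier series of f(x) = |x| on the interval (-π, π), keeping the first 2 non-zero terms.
-4·cos(x)/π + π/2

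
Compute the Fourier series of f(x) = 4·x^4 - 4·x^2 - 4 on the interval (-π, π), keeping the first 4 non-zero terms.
(208 - 32·π^2)·cos(x) + (-16 + 8·π^2)·cos(2·x) + (112/27 - 32·π^2/9)·cos(3·x) - 4·π^2/3 - 4 + 4·π^4/5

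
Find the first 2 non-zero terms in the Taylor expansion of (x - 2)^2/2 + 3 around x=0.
5 - 2·x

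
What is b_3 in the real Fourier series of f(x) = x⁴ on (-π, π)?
b_3 = (1/π) ∫_{-π}^{π} f(x)·sin(3x) dx.
Evaluate the integral (use parity and integration by parts as needed): b_3 = 0.

Final answer: 0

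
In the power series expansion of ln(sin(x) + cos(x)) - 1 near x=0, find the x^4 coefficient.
Expand to order 4: ln(sin(x) + cos(x)) - 1 = -2·x^4/3 + 2·x^3/3 - x^2 + x - 1 + O(x^5).
The coefficient of x^4 is -2/3.

Final answer: -2/3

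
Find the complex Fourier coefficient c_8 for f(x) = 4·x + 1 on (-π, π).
Compute the real Fourier coefficients first: a_8 = 0, b_8 = -1.
Then c_8 = (a_8 − i·b_8)/2 = i/2.

Final answer: i/2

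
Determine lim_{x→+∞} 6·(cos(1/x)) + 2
Evaluate the dominant behaviour as x → +∞; each term tends to a finite value or vanishes.
Limit = 8.

Final answer: 8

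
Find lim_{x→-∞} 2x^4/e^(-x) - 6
The quotient is an ∞/∞ indeterminate form as x → -∞.
Compare growth rates of the dominant terms (exponentials ≫ polynomials ≫ logarithms), or apply L'Hôpital's rule; the quotient → 0.
Adding the constant: 0 - 6 = -6. Limit = -6.

Final answer: -6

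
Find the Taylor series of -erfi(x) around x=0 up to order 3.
-2·x^3/(3·√(π)) - 2·x/√(π)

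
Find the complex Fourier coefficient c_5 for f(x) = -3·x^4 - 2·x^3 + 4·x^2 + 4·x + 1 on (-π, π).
Compute the real Fourier coefficients first: a_5 = -544/625 + 24·π^2/25, b_5 = 224/125 - 4·π^2/5.
Then c_5 = (a_5 − i·b_5)/2 = -272/625 + 12·π^2/25 - 112·i/125 + 2·i·π^2/5.

Final answer: -272/625 + 12·π^2/25 - 112·i/125 + 2·i·π^2/5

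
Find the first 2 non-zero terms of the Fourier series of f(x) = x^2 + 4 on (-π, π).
-4·cos(x) + π^2/3 + 4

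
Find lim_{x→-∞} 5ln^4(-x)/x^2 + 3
The quotient is an ∞/∞ indeterminate form as x → -∞.
Compare growth rates of the dominant terms (exponentials ≫ polynomials ≫ logarithms), or apply L'Hôpital's rule; the quotient → 0.
Adding the constant: 0 + 3 = 3. Limit = 3.

Final answer: 3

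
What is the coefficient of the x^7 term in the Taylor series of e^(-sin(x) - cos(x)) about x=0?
e^(-1)/48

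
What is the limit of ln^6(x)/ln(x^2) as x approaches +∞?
This is an ∞/∞ indeterminate form as x → +∞.
Write ln(x^2) = 2·ln(x), reducing the quotient to ln^5(x)/2 → ∞.
Limit = ∞.

Final answer: ∞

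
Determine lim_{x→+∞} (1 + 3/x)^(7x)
As x → +∞: write (1 + 3/x)^(7x) = ((1 + 3/x)^x)^7 → (e^3)^7 = e^21.
Limit = e^(21).

Final answer: e^(21)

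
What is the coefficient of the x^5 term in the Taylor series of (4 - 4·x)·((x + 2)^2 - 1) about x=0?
Expand to order 5: (4 - 4·x)·((x + 2)^2 - 1) = -4·x^3 - 12·x^2 + 4·x + 12 + O(x^6).
The coefficient of x^5 is 0.

Final answer: 0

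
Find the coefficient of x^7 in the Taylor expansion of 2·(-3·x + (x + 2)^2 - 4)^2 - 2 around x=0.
Expand to order 7: 2·(-3·x + (x + 2)^2 - 4)^2 - 2 = 2·x^4 + 4·x^3 + 2·x^2 - 2 + O(x^8).
The coefficient of x^7 is 0.

Final answer: 0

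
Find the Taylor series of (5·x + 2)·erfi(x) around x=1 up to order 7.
7·erfi(1) + (5·√(π)·erfi(1) + 14·e)·(x - 1)/√(π) + 24·e·(x - 1)^2/√(π) + 24·e·(x - 1)^3/√(π) + 65·e·(x - 1)^4/(3·√(π)) + 86·e·(x - 1)^5/(5·√(π)) + 62·e·(x - 1)^6/(5·√(π)) + 368·e·(x - 1)^7/(45·√(π))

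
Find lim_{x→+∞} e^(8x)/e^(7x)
This is an ∞/∞ indeterminate form as x → +∞.
Rewrite e^(8x)/e^(7x) = e^((8−7)x) = e^(x); the exponent coefficient is 1 > 0 so e^(x) → ∞.
Limit = ∞.

Final answer: ∞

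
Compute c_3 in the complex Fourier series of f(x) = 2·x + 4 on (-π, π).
Compute the real Fourier coefficients first: a_3 = 0, b_3 = 4/3.
Then c_3 = (a_3 − i·b_3)/2 = -2·i/3.

Final answer: -2·i/3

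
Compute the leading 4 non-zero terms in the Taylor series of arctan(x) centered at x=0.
-x^7/7 + x^5/5 - x^3/3 + x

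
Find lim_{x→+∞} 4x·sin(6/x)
As x → +∞: let u = 6/x → 0⁺; then 4·x·sin(6/x) = 4·6·sin(u)/u → 4·6·1 = 24.
Limit = 24.

Final answer: 24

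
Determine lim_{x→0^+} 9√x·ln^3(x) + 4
The product is a 0·∞ indeterminate form at x → 0⁺.
Rewrite the product as 9·ln^3(x) / x^(-1/2) and apply L'Hôpital, or use the standard hierarchy x^(-1/2) ≫ |ln x|^3 as x → 0⁺.
The indeterminate product → 0, so the limit = 4.

Final answer: 4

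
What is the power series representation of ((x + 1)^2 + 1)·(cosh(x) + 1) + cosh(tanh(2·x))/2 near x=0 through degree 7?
x^7/360 + 196·x^6/45 + x^5/12 - 7·x^4/4 + x^3 + 4·x^2 + 4·x + 9/2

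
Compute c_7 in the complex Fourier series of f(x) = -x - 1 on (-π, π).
Compute the real Fourier coefficients first: a_7 = 0, b_7 = -2/7.
Then c_7 = (a_7 − i·b_7)/2 = i/7.

Final answer: i/7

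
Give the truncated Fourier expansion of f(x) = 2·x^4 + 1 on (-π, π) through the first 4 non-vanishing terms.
(96 - 16·π^2)·cos(x) + (-6 + 4·π^2)·cos(2·x) + (32/27 - 16·π^2/9)·cos(3·x) + 1 + 2·π^4/5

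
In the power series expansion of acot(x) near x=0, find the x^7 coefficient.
Expand to order 7: acot(x) = x^7/7 - x^5/5 + x^3/3 - x + π/2 + O(x^8).
The coefficient of x^7 is 1/7.

Final answer: 1/7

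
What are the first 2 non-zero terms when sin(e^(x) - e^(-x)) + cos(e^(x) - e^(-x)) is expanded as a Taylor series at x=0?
2·x + 1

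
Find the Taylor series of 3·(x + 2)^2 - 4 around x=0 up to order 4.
3·x^2 + 12·x + 8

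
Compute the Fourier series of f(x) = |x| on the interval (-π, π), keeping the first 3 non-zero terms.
-4·cos(x)/π - 4·cos(3·x)/(9·π) + π/2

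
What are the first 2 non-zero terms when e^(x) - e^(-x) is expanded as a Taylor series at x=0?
x^3/3 + 2·x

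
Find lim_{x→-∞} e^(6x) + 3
Evaluate the dominant behaviour as x → -∞; each term tends to a finite value or vanishes.
Limit = 3.

Final answer: 3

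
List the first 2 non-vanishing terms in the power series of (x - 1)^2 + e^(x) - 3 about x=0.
-x - 1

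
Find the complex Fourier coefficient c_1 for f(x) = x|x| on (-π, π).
Compute the real Fourier coefficients first: a_1 = 0, b_1 = (-8 + 2·π^2)/π.
Then c_1 = (a_1 − i·b_1)/2 = -i·π + 4·i/π.

Final answer: -i·π + 4·i/π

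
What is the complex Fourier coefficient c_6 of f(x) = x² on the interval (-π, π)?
Compute the real Fourier coefficients first: a_6 = 1/9, b_6 = 0.
Then c_6 = (a_6 − i·b_6)/2 = 1/18.

Final answer: 1/18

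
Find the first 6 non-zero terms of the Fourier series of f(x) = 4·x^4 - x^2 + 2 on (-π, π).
(196 - 32·π^2)·cos(x) + (-13 + 8·π^2)·cos(2·x) + (76/27 - 32·π^2/9)·cos(3·x) + (-1 + 2·π^2)·cos(4·x) + (292/625 - 32·π^2/25)·cos(5·x) - π^2/3 + 2 + 4·π^4/5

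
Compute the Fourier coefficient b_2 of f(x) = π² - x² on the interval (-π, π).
b_2 = (1/π) ∫_{-π}^{π} f(x)·sin(2x) dx.
Evaluate the integral (use parity and integration by parts as needed): b_2 = 0.

Final answer: 0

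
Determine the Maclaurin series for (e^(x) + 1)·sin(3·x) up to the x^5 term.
77·x^5/40 - 4·x^4 - 15·x^3/2 + 3·x^2 + 6·x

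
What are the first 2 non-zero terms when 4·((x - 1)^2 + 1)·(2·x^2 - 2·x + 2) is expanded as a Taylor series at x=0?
16 - 32·x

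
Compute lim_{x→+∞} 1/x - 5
Evaluate the dominant behaviour as x → +∞; each term tends to a finite value or vanishes.
Limit = -5.

Final answer: -5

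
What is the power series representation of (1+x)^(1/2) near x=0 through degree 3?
x^3/16 - x^2/8 + x/2 + 1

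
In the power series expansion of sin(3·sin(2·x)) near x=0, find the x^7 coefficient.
Expand to order 7: sin(3·sin(2·x)) = -35072·x^7/105 + 688·x^5/5 - 40·x^3 + 6·x + O(x^8).
The coefficient of x^7 is -35072/105.

Final answer: -35072/105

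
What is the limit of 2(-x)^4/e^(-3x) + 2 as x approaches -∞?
The quotient is an ∞/∞ indeterminate form as x → -∞.
Compare growth rates of the dominant terms (exponentials ≫ polynomials ≫ logarithms), or apply L'Hôpital's rule; the quotient → 0.
Adding the constant: 0 + 2 = 2. Limit = 2.

Final answer: 2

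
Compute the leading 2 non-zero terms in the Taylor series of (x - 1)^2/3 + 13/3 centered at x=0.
14/3 - 2·x/3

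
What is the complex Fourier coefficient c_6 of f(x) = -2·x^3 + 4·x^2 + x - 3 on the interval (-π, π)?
Compute the real Fourier coefficients first: a_6 = 4/9, b_6 = -4/9 + 2·π^2/3.
Then c_6 = (a_6 − i·b_6)/2 = 2/9 - i·π^2/3 + 2·i/9.

Final answer: 2/9 - i·π^2/3 + 2·i/9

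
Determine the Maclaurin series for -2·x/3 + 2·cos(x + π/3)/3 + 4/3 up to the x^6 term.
-x^6/2160 - √(3)·x^5/360 + x^4/72 + √(3)·x^3/18 - x^2/6 + x·(-2/3 - √(3)/3) + 5/3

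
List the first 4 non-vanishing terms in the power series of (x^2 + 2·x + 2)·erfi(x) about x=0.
4·x^4/(3·√(π)) + 10·x^3/(3·√(π)) + 4·x^2/√(π) + 4·x/√(π)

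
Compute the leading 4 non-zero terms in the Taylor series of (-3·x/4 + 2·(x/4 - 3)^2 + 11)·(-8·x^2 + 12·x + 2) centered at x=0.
63·x^3/2 - 1107·x^2/4 + 681·x/2 + 58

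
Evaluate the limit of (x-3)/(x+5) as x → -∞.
Evaluate the dominant behaviour as x → -∞; each term tends to a finite value or vanishes.
Limit = 1.

Final answer: 1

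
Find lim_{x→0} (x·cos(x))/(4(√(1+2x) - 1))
Both numerator and denominator → 0 as x → 0; this is a 0/0 indeterminate form.
Expand each to leading order near x = 0: numerator ~ x, denominator ~ 4·x.
The limit of the ratio is 1/4.

Final answer: 1/4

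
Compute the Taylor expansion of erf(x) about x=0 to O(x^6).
x^5/(5·√(π)) - 2·x^3/(3·√(π)) + 2·x/√(π)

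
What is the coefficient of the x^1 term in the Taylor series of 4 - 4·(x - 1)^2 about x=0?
Expand to order 1: 4 - 4·(x - 1)^2 = 8·x + O(x^2).
The coefficient of x^1 is 8.

Final answer: 8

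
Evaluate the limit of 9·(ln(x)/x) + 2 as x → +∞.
Evaluate the dominant behaviour as x → +∞; each term tends to a finite value or vanishes.
Limit = 2.

Final answer: 2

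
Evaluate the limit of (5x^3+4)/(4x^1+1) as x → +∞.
This is an ∞/∞ indeterminate form as x → +∞.
Divide numerator and denominator by x^3 and let the lower-order terms vanish; the numerator's degree 3 exceeds the denominator's degree 1, so the quotient diverges.
Limit = ∞.

Final answer: ∞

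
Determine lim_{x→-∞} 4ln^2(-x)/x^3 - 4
The quotient is an ∞/∞ indeterminate form as x → -∞.
Compare growth rates of the dominant terms (exponentials ≫ polynomials ≫ logarithms), or apply L'Hôpital's rule; the quotient → 0.
Adding the constant: 0 - 4 = -4. Limit = -4.

Final answer: -4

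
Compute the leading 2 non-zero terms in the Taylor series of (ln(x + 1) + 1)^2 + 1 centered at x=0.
2·x + 2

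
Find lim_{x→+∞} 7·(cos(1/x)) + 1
Evaluate the dominant behaviour as x → +∞; each term tends to a finite value or vanishes.
Limit = 8.

Final answer: 8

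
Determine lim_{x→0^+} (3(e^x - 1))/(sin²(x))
Both numerator and denominator → 0 as x → 0^+; this is a 0/0 indeterminate form.
Expand each to leading order near x = 0: numerator ~ 3·x, denominator ~ x^2.
The limit of the ratio is ∞.

Final answer: ∞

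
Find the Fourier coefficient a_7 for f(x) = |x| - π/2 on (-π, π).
a_7 = (1/π) ∫_{-π}^{π} f(x)·cos(7x) dx.
Evaluate the integral (use parity and integration by parts as needed): a_7 = -4/(49·π).

Final answer: -4/(49·π)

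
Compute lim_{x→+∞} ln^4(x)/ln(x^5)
This is an ∞/∞ indeterminate form as x → +∞.
Write ln(x^5) = 5·ln(x), reducing the quotient to ln^3(x)/5 → ∞.
Limit = ∞.

Final answer: ∞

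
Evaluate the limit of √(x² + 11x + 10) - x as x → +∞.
This is an ∞ − ∞ indeterminate form.
Multiply and divide by the conjugate √(x²+11x + 10) + x; the x² terms cancel, leaving (11x + 10)/(√(x²+11x + 10)+x) → 11/2.
Limit = 11/2.

Final answer: 11/2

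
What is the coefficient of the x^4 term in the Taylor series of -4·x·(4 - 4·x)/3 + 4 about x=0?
Expand to order 4: -4·x·(4 - 4·x)/3 + 4 = 16·x^2/3 - 16·x/3 + 4 + O(x^5).
The coefficient of x^4 is 0.

Final answer: 0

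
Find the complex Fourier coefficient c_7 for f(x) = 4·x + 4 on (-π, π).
Compute the real Fourier coefficients first: a_7 = 0, b_7 = 8/7.
Then c_7 = (a_7 − i·b_7)/2 = -4·i/7.

Final answer: -4·i/7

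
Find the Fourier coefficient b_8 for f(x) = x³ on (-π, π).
b_8 = (1/π) ∫_{-π}^{π} f(x)·sin(8x) dx.
Evaluate the integral (use parity and integration by parts as needed): b_8 = 3/128 - π^2/4.

Final answer: 3/128 - π^2/4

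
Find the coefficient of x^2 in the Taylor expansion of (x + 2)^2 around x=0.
Expand to order 2: (x + 2)^2 = x^2 + 4·x + 4 + O(x^3).
The coefficient of x^2 is 1.

Final answer: 1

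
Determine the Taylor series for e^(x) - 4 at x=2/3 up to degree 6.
-4 + e^(2/3) + e^(2/3)·(x - 2/3) + e^(2/3)·(x - 2/3)^2/2 + e^(2/3)·(x - 2/3)^3/6 + e^(2/3)·(x - 2/3)^4/24 + e^(2/3)·(x - 2/3)^5/120 + e^(2/3)·(x - 2/3)^6/720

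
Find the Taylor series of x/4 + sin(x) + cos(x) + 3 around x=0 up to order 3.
-x^3/6 - x^2/2 + 5·x/4 + 4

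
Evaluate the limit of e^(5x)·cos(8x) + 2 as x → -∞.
Evaluate the dominant behaviour as x → -∞; each term tends to a finite value or vanishes.
Limit = 2.

Final answer: 2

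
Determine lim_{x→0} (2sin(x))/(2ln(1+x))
Both numerator and denominator → 0 as x → 0; this is a 0/0 indeterminate form.
Expand each to leading order near x = 0: numerator ~ 2·x, denominator ~ 2·x.
The limit of the ratio is 1.

Final answer: 1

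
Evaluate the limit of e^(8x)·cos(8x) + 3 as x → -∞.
Evaluate the dominant behaviour as x → -∞; each term tends to a finite value or vanishes.
Limit = 3.

Final answer: 3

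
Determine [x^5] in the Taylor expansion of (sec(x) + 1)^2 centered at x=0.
Expand to order 5: (sec(x) + 1)^2 = 13·x^4/12 + 2·x^2 + 4 + O(x^6).
The coefficient of x^5 is 0.

Final answer: 0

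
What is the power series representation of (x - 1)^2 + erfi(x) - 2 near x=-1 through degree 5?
-erfi(1) + 2 + (-4·√(π) + 2·e)·(x + 1)/√(π) + (-2·e + √(π))·(x + 1)^2/√(π) + 2·e·(x + 1)^3/√(π) - 5·e·(x + 1)^4/(3·√(π)) + 19·e·(x + 1)^5/(15·√(π))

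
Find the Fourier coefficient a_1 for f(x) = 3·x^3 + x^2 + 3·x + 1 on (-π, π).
a_1 = (1/π) ∫_{-π}^{π} f(x)·cos(1x) dx.
Evaluate the integral (use parity and integration by parts as needed): a_1 = -4.

Final answer: -4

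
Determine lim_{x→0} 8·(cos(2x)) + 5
Direct substitution at x = 0 gives 13.

Final answer: 13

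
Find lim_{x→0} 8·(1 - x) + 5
Direct substitution at x = 0 gives 13.

Final answer: 13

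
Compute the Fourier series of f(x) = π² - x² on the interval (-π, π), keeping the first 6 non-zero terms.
4·cos(x) - cos(2·x) + 4·cos(3·x)/9 - cos(4·x)/4 + 4·cos(5·x)/25 + 2·π^2/3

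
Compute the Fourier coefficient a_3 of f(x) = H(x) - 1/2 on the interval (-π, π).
a_3 = (1/π) ∫_{-π}^{π} f(x)·cos(3x) dx.
Evaluate the integral (use parity and integration by parts as needed): a_3 = 0.

Final answer: 0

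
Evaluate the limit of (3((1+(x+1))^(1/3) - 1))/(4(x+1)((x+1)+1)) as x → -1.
Both numerator and denominator → 0 as x → -1; this is a 0/0 indeterminate form.
Expand each to leading order near x = -1: numerator ~ (x + 1), denominator ~ 4·(x + 1).
The limit of the ratio is 1/4.

Final answer: 1/4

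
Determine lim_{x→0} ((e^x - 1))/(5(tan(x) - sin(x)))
Both numerator and denominator → 0 as x → 0; this is a 0/0 indeterminate form.
Expand each to leading order near x = 0: numerator ~ x, denominator ~ 5·x^3/2.
The limit of the ratio is ∞.

Final answer: ∞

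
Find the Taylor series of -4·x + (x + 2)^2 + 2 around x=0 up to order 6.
x^2 + 6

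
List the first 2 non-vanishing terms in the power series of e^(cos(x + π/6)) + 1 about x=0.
-x·e^(√(3)/2)/2 + 1 + e^(√(3)/2)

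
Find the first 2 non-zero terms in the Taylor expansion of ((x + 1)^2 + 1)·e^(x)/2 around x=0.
2·x + 1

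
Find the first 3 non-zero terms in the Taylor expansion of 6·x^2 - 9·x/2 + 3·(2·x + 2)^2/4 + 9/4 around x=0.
9·x^2 + 3·x/2 + 21/4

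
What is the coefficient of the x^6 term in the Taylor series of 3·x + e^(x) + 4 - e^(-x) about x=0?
Expand to order 6: 3·x + e^(x) + 4 - e^(-x) = x^5/60 + x^3/3 + 5·x + 4 + O(x^7).
The coefficient of x^6 is 0.

Final answer: 0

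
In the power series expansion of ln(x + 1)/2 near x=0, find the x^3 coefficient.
Expand to order 3: ln(x + 1)/2 = x^3/6 - x^2/4 + x/2 + O(x^4).
The coefficient of x^3 is 1/6.

Final answer: 1/6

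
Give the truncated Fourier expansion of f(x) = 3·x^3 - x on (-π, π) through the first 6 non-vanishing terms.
(-38 + 6·π^2)·sin(x) + (11/2 - 3·π^2)·sin(2·x) + (-2 + 2·π^2)·sin(3·x) + (17/16 - 3·π^2/2)·sin(4·x) + (-86/125 + 6·π^2/5)·sin(5·x) + (1/2 - π^2)·sin(6·x)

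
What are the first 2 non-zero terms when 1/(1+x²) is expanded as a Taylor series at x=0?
1 - x^2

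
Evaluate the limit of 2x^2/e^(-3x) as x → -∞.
This is an ∞/∞ indeterminate form as x → -∞.
Compare growth rates of the dominant terms (exponentials ≫ polynomials ≫ logarithms), or apply L'Hôpital's rule; the quotient → 0.
Limit = 0.

Final answer: 0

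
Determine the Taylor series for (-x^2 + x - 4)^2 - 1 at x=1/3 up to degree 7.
1075/81 - 68·(x - 1/3)/27 + 23·(x - 1/3)^2/3 - 2·(x - 1/3)^3/3 + (x - 1/3)^4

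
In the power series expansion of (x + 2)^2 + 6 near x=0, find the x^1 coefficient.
Expand to order 1: (x + 2)^2 + 6 = 4·x + 10 + O(x^2).
The coefficient of x^1 is 4.

Final answer: 4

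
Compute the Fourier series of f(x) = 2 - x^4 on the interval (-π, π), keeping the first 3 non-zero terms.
(-48 + 8·π^2)·cos(x) + (3 - 2·π^2)·cos(2·x) - π^4/5 + 2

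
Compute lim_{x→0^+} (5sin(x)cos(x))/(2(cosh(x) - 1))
Both numerator and denominator → 0 as x → 0^+; this is a 0/0 indeterminate form.
Expand each to leading order near x = 0: numerator ~ 5·x, denominator ~ x^2.
The limit of the ratio is ∞.

Final answer: ∞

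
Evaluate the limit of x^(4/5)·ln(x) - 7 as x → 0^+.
The product is a 0·∞ indeterminate form at x → 0⁺.
Rewrite the product as ln(x) / x^(-4/5) and apply L'Hôpital, or use the standard hierarchy x^(-4/5) ≫ |ln x| as x → 0⁺.
The indeterminate product → 0, so the limit = -7.

Final answer: -7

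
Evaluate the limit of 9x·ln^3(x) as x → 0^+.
This is a 0·∞ indeterminate form at x → 0⁺.
Rewrite the product as 9·ln^3(x) / x^(-1) and apply L'Hôpital, or use the standard hierarchy x^(-1) ≫ |ln x|^3 as x → 0⁺.
The indeterminate product → 0, so the limit = 0.

Final answer: 0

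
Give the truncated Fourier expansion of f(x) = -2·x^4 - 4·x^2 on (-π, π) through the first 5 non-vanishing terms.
(-80 + 16·π^2)·cos(x) + (2 - 4·π^2)·cos(2·x) + (16/27 + 16·π^2/9)·cos(3·x) + (-π^2 - 5/8)·cos(4·x) - 2·π^4/5 - 4·π^2/3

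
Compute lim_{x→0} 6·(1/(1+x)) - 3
Direct substitution at x = 0 gives 3.

Final answer: 3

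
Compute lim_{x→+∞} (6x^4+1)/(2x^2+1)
This is an ∞/∞ indeterminate form as x → +∞.
Divide numerator and denominator by x^4 and let the lower-order terms vanish; the numerator's degree 4 exceeds the denominator's degree 2, so the quotient diverges.
Limit = ∞.

Final answer: ∞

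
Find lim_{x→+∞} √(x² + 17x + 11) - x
This is an ∞ − ∞ indeterminate form.
Multiply and divide by the conjugate √(x²+17x + 11) + x; the x² terms cancel, leaving (17x + 11)/(√(x²+17x + 11)+x) → 17/2.
Limit = 17/2.

Final answer: 17/2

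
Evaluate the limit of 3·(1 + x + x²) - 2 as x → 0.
Direct substitution at x = 0 gives 1.

Final answer: 1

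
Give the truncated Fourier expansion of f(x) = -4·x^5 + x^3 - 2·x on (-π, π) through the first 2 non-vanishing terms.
(-976 - 8·π^4 + 162·π^2)·sin(x) + (-21·π^2 + 67/2 + 4·π^4)·sin(2·x)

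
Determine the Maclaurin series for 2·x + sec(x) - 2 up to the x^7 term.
61·x^6/720 + 5·x^4/24 + x^2/2 + 2·x - 1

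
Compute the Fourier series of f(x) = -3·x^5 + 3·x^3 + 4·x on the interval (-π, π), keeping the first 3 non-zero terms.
(-748 - 6·π^4 + 126·π^2)·sin(x) + (-18·π^2 + 23 + 3·π^4)·sin(2·x) + (-2·π^4 - 44/27 + 58·π^2/9)·sin(3·x)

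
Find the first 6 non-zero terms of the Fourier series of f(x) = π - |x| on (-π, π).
4·cos(x)/π + 4·cos(3·x)/(9·π) + 4·cos(5·x)/(25·π) + 4·cos(7·x)/(49·π) + 4·cos(9·x)/(81·π) + π/2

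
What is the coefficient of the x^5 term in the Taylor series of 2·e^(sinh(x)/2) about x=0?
Expand to order 5: 2·e^(sinh(x)/2) = 19·x^5/640 + 17·x^4/192 + 5·x^3/24 + x^2/4 + x + 2 + O(x^6).
The coefficient of x^5 is 19/640.

Final answer: 19/640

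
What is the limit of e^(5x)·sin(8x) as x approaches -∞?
Evaluate the dominant behaviour as x → -∞; each term tends to a finite value or vanishes.
Limit = 0.

Final answer: 0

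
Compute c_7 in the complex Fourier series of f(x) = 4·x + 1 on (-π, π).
Compute the real Fourier coefficients first: a_7 = 0, b_7 = 8/7.
Then c_7 = (a_7 − i·b_7)/2 = -4·i/7.

Final answer: -4·i/7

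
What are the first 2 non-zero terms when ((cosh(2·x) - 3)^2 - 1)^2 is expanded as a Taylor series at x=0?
9 - 48·x^2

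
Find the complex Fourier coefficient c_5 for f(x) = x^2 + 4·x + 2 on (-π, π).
Compute the real Fourier coefficients first: a_5 = -4/25, b_5 = 8/5.
Then c_5 = (a_5 − i·b_5)/2 = -2/25 - 4·i/5.

Final answer: -2/25 - 4·i/5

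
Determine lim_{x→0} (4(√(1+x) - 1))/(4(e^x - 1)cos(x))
Both numerator and denominator → 0 as x → 0; this is a 0/0 indeterminate form.
Expand each to leading order near x = 0: numerator ~ 2·x, denominator ~ 4·x.
The limit of the ratio is 1/2.

Final answer: 1/2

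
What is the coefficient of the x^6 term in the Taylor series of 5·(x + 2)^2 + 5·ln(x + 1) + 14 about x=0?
Expand to order 6: 5·(x + 2)^2 + 5·ln(x + 1) + 14 = -5·x^6/6 + x^5 - 5·x^4/4 + 5·x^3/3 + 5·x^2/2 + 25·x + 34 + O(x^7).
The coefficient of x^6 is -5/6.

Final answer: -5/6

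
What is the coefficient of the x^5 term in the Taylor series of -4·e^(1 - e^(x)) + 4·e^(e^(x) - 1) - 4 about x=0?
Expand to order 5: -4·e^(1 - e^(x)) + 4·e^(e^(x) - 1) - 4 = 9·x^5/5 + 7·x^4/3 + 8·x^3/3 + 4·x^2 + 8·x - 4 + O(x^6).
The coefficient of x^5 is 9/5.

Final answer: 9/5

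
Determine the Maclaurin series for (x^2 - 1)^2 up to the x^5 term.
x^4 - 2·x^2 + 1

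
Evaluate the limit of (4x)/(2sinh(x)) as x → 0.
Both numerator and denominator → 0 as x → 0; this is a 0/0 indeterminate form.
Expand each to leading order near x = 0: numerator ~ 4·x, denominator ~ 2·x.
The limit of the ratio is 2.

Final answer: 2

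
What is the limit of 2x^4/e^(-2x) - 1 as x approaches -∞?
The quotient is an ∞/∞ indeterminate form as x → -∞.
Compare growth rates of the dominant terms (exponentials ≫ polynomials ≫ logarithms), or apply L'Hôpital's rule; the quotient → 0.
Adding the constant: 0 - 1 = -1. Limit = -1.

Final answer: -1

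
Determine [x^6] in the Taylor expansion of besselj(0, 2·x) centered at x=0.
Expand to order 6: besselj(0, 2·x) = -x^6/36 + x^4/4 - x^2 + 1 + O(x^7).
The coefficient of x^6 is -1/36.

Final answer: -1/36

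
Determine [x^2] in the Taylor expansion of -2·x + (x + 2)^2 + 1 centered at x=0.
Expand to order 2: -2·x + (x + 2)^2 + 1 = x^2 + 2·x + 5 + O(x^3).
The coefficient of x^2 is 1.

Final answer: 1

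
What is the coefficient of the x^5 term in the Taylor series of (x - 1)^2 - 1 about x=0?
Expand to order 5: (x - 1)^2 - 1 = x^2 - 2·x + O(x^6).
The coefficient of x^5 is 0.

Final answer: 0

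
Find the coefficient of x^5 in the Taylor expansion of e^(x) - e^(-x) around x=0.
Expand to order 5: e^(x) - e^(-x) = x^5/60 + x^3/3 + 2·x + O(x^6).
The coefficient of x^5 is 1/60.

Final answer: 1/60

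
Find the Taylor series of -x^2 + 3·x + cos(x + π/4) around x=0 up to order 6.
-√(2)·x^6/1440 - √(2)·x^5/240 + √(2)·x^4/48 + √(2)·x^3/12 + x^2·(-1 - √(2)/4) + x·(3 - √(2)/2) + √(2)/2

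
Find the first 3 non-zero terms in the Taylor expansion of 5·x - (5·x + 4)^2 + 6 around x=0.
-25·x^2 - 35·x - 10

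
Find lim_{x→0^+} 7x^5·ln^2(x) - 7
The product is a 0·∞ indeterminate form at x → 0⁺.
Rewrite the product as 7·ln^2(x) / x^(-5) and apply L'Hôpital, or use the standard hierarchy x^(-5) ≫ |ln x|^2 as x → 0⁺.
The indeterminate product → 0, so the limit = -7.

Final answer: -7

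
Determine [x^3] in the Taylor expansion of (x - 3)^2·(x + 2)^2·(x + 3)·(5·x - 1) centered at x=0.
Expand to order 3: (x - 3)^2·(x + 2)^2·(x + 3)·(5·x - 1) = -88·x^3 + 381·x^2 + 468·x - 108 + O(x^4).
The coefficient of x^3 is -88.

Final answer: -88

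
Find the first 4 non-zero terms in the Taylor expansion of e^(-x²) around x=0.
-x^6/6 + x^4/2 - x^2 + 1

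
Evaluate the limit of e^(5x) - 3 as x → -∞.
Evaluate the dominant behaviour as x → -∞; each term tends to a finite value or vanishes.
Limit = -3.

Final answer: -3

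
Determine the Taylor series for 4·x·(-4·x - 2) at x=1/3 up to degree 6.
-40/9 - 56·(x - 1/3)/3 - 16·(x - 1/3)^2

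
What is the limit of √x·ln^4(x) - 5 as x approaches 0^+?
The product is a 0·∞ indeterminate form at x → 0⁺.
Rewrite the product as ln^4(x) / x^(-1/2) and apply L'Hôpital, or use the standard hierarchy x^(-1/2) ≫ |ln x|^4 as x → 0⁺.
The indeterminate product → 0, so the limit = -5.

Final answer: -5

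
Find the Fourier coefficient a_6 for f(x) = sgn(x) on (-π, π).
a_6 = (1/π) ∫_{-π}^{π} f(x)·cos(6x) dx.
Evaluate the integral (use parity and integration by parts as needed): a_6 = 0.

Final answer: 0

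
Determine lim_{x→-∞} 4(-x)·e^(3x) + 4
The product is a 0·∞ indeterminate form at x → -∞.
Rewrite the product as 4(-x) / e^(-3x) (an ∞/∞ form) and apply L'Hôpital, or use the standard hierarchy e^(3|x|) ≫ |(-x)| as x → -∞.
The indeterminate product → 0, so the limit = 4.

Final answer: 4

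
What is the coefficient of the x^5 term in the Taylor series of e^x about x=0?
Expand to order 5: e^x = x^5/120 + x^4/24 + x^3/6 + x^2/2 + x + 1 + O(x^6).
The coefficient of x^5 is 1/120.

Final answer: 1/120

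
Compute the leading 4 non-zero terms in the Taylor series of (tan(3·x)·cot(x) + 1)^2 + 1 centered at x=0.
59648·x^6/45 + 896·x^4/3 + 64·x^2 + 17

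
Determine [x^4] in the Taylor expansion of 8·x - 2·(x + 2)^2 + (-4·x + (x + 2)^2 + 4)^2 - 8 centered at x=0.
Expand to order 4: 8·x - 2·(x + 2)^2 + (-4·x + (x + 2)^2 + 4)^2 - 8 = x^4 + 14·x^2 + 48 + O(x^5).
The coefficient of x^4 is 1.

Final answer: 1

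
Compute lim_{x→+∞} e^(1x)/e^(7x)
This is an ∞/∞ indeterminate form as x → +∞.
Rewrite e^(1x)/e^(7x) = e^((1−7)x) = e^(-6x); the exponent coefficient is -6 < 0 so e^(-6x) → 0.
Limit = 0.

Final answer: 0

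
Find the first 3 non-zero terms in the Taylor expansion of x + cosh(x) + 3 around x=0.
x^2/2 + x + 4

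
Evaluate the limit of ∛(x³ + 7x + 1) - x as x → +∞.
This is an ∞ − ∞ indeterminate form.
Multiply by (A² + AB + B²)/(A² + AB + B²) where A = ∛(x³+7x + 1), B = x to use A³ − B³ = (A−B)(A²+AB+B²); the x³ terms cancel, leaving (7x + 1)/(A²+AB+B²) with denominator ~ 3x², so the limit is 0.
Limit = 0.

Final answer: 0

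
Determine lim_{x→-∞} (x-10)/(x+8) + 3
Evaluate the dominant behaviour as x → -∞; each term tends to a finite value or vanishes.
Limit = 4.

Final answer: 4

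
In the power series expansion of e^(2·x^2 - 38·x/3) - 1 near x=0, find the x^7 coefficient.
Expand to order 7: e^(2·x^2 - 38·x/3) - 1 = -2274631360·x^7/137781 + 263863984·x^6/32805 - 12465976·x^5/3645 + 300116·x^4/243 - 29488·x^3/81 + 740·x^2/9 - 38·x/3 + O(x^8).
The coefficient of x^7 is -2274631360/137781.

Final answer: -2274631360/137781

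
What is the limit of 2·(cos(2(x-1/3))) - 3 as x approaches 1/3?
Direct substitution at x = 1/3 gives -1.

Final answer: -1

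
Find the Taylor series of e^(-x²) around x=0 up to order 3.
1 - x^2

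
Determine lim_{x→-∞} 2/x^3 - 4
Evaluate the dominant behaviour as x → -∞; each term tends to a finite value or vanishes.
Limit = -4.

Final answer: -4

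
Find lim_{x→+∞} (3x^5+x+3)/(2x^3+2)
This is an ∞/∞ indeterminate form as x → +∞.
Divide numerator and denominator by x^5 and let the lower-order terms vanish; the numerator's degree 5 exceeds the denominator's degree 3, so the quotient diverges.
Limit = ∞.

Final answer: ∞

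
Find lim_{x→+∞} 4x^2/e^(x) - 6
The quotient is an ∞/∞ indeterminate form as x → +∞.
The exponential denominator e^(x) dominates the polynomial numerator (e^x ≫ x^2 as x → ∞), so the quotient → 0.
Adding the constant: 0 - 6 = -6. Limit = -6.

Final answer: -6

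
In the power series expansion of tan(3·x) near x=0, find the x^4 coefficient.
Expand to order 4: tan(3·x) = 9·x^3 + 3·x + O(x^5).
The coefficient of x^4 is 0.

Final answer: 0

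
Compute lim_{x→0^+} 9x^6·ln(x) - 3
The product is a 0·∞ indeterminate form at x → 0⁺.
Rewrite the product as 9·ln(x) / x^(-6) and apply L'Hôpital, or use the standard hierarchy x^(-6) ≫ |ln x| as x → 0⁺.
The indeterminate product → 0, so the limit = -3.

Final answer: -3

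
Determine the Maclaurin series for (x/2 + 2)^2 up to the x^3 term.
x^2/4 + 2·x + 4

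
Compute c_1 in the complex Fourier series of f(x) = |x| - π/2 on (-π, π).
Compute the real Fourier coefficients first: a_1 = -4/π, b_1 = 0.
Then c_1 = (a_1 − i·b_1)/2 = -2/π.

Final answer: -2/π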